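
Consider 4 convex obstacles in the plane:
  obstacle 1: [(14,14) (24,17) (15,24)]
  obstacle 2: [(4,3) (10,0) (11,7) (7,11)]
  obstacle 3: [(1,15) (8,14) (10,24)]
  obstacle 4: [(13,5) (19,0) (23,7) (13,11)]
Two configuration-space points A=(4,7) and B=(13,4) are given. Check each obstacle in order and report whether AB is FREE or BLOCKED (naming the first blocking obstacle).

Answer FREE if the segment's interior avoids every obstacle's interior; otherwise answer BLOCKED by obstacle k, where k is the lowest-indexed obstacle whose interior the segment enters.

BLOCKED by obstacle 2

Obstacle 1 [(14,14) (24,17) (15,24)]:
  edge (14,14)–(24,17): clear
  edge (24,17)–(15,24): clear
  edge (15,24)–(14,14): clear
  midpoint (17/2,11/2) outside
  → clear
Obstacle 2 [(4,3) (10,0) (11,7) (7,11)]:
  edge (4,3)–(10,0): clear
  edge (10,0)–(11,7): crosses AB
  edge (11,7)–(7,11): clear
  edge (7,11)–(4,3): crosses AB
  → BLOCKED
Obstacle 3 [(1,15) (8,14) (10,24)]:
  edge (1,15)–(8,14): clear
  edge (8,14)–(10,24): clear
  edge (10,24)–(1,15): clear
  midpoint (17/2,11/2) outside
  → clear
Obstacle 4 [(13,5) (19,0) (23,7) (13,11)]:
  edge (13,5)–(19,0): clear
  edge (19,0)–(23,7): clear
  edge (23,7)–(13,11): clear
  edge (13,11)–(13,5): clear
  midpoint (17/2,11/2) outside
  → clear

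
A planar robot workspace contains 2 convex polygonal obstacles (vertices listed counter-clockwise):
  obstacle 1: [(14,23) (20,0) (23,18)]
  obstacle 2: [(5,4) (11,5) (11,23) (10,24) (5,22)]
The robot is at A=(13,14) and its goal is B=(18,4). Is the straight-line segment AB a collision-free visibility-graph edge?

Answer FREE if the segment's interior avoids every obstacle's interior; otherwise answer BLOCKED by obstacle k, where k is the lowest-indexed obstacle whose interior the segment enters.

FREE

Obstacle 1 [(14,23) (20,0) (23,18)]:
  edge (14,23)–(20,0): clear
  edge (20,0)–(23,18): clear
  edge (23,18)–(14,23): clear
  midpoint (31/2,9) outside
  → clear
Obstacle 2 [(5,4) (11,5) (11,23) (10,24) (5,22)]:
  edge (5,4)–(11,5): clear
  edge (11,5)–(11,23): clear
  edge (11,23)–(10,24): clear
  edge (10,24)–(5,22): clear
  edge (5,22)–(5,4): clear
  midpoint (31/2,9) outside
  → clear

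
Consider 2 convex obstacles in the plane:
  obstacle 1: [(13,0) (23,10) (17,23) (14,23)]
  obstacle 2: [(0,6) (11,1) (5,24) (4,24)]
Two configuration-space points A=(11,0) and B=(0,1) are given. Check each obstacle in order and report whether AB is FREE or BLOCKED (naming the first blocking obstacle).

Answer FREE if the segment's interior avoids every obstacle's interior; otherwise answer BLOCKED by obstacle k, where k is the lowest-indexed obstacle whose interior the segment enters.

Obstacle 1 [(13,0) (23,10) (17,23) (14,23)]:
  edge (13,0)–(23,10): clear
  edge (23,10)–(17,23): clear
  edge (17,23)–(14,23): clear
  edge (14,23)–(13,0): clear
  midpoint (11/2,1/2) outside
  → clear
Obstacle 2 [(0,6) (11,1) (5,24) (4,24)]:
  edge (0,6)–(11,1): clear
  edge (11,1)–(5,24): clear
  edge (5,24)–(4,24): clear
  edge (4,24)–(0,6): clear
  midpoint (11/2,1/2) outside
  → clear

FREE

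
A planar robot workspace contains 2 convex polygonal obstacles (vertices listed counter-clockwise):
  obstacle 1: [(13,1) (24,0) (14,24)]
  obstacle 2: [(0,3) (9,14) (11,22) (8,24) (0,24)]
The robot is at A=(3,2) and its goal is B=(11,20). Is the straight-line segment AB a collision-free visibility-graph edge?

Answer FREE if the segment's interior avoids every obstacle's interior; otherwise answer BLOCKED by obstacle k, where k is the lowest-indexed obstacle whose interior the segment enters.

Obstacle 1 [(13,1) (24,0) (14,24)]:
  edge (13,1)–(24,0): clear
  edge (24,0)–(14,24): clear
  edge (14,24)–(13,1): clear
  midpoint (7,11) outside
  → clear
Obstacle 2 [(0,3) (9,14) (11,22) (8,24) (0,24)]:
  edge (0,3)–(9,14): crosses AB
  edge (9,14)–(11,22): crosses AB
  edge (11,22)–(8,24): clear
  edge (8,24)–(0,24): clear
  edge (0,24)–(0,3): clear
  → BLOCKED

BLOCKED by obstacle 2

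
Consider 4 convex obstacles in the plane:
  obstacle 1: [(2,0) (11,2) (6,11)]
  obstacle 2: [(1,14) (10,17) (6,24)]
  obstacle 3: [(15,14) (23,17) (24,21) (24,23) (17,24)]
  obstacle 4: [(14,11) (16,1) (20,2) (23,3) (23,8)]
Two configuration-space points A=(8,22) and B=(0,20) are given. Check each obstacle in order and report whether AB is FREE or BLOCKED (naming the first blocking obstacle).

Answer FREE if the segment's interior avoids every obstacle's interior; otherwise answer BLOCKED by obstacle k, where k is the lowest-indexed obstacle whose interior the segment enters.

Obstacle 1 [(2,0) (11,2) (6,11)]:
  edge (2,0)–(11,2): clear
  edge (11,2)–(6,11): clear
  edge (6,11)–(2,0): clear
  midpoint (4,21) outside
  → clear
Obstacle 2 [(1,14) (10,17) (6,24)]:
  edge (1,14)–(10,17): clear
  edge (10,17)–(6,24): crosses AB
  edge (6,24)–(1,14): crosses AB
  → BLOCKED
Obstacle 3 [(15,14) (23,17) (24,21) (24,23) (17,24)]:
  edge (15,14)–(23,17): clear
  edge (23,17)–(24,21): clear
  edge (24,21)–(24,23): clear
  edge (24,23)–(17,24): clear
  edge (17,24)–(15,14): clear
  midpoint (4,21) outside
  → clear
Obstacle 4 [(14,11) (16,1) (20,2) (23,3) (23,8)]:
  edge (14,11)–(16,1): clear
  edge (16,1)–(20,2): clear
  edge (20,2)–(23,3): clear
  edge (23,3)–(23,8): clear
  edge (23,8)–(14,11): clear
  midpoint (4,21) outside
  → clear

BLOCKED by obstacle 2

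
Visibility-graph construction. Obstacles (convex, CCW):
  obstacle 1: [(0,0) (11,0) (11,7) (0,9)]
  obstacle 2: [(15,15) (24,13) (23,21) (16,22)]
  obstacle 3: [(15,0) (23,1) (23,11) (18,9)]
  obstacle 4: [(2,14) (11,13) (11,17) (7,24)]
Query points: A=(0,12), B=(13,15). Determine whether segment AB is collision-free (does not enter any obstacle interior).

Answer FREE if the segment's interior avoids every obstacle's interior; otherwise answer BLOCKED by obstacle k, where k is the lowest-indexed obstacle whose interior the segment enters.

Obstacle 1 [(0,0) (11,0) (11,7) (0,9)]:
  edge (0,0)–(11,0): clear
  edge (11,0)–(11,7): clear
  edge (11,7)–(0,9): clear
  edge (0,9)–(0,0): clear
  midpoint (13/2,27/2) outside
  → clear
Obstacle 2 [(15,15) (24,13) (23,21) (16,22)]:
  edge (15,15)–(24,13): clear
  edge (24,13)–(23,21): clear
  edge (23,21)–(16,22): clear
  edge (16,22)–(15,15): clear
  midpoint (13/2,27/2) outside
  → clear
Obstacle 3 [(15,0) (23,1) (23,11) (18,9)]:
  edge (15,0)–(23,1): clear
  edge (23,1)–(23,11): clear
  edge (23,11)–(18,9): clear
  edge (18,9)–(15,0): clear
  midpoint (13/2,27/2) outside
  → clear
Obstacle 4 [(2,14) (11,13) (11,17) (7,24)]:
  edge (2,14)–(11,13): crosses AB
  edge (11,13)–(11,17): crosses AB
  edge (11,17)–(7,24): clear
  edge (7,24)–(2,14): clear
  → BLOCKED

BLOCKED by obstacle 4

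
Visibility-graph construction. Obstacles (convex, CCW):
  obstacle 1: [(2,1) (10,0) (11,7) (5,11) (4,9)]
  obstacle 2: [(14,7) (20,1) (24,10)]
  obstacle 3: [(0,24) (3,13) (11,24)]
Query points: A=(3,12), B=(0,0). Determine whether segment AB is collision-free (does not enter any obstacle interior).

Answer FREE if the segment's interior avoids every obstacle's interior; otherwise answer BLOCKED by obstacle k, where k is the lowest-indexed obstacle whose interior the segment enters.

FREE

Obstacle 1 [(2,1) (10,0) (11,7) (5,11) (4,9)]:
  edge (2,1)–(10,0): clear
  edge (10,0)–(11,7): clear
  edge (11,7)–(5,11): clear
  edge (5,11)–(4,9): clear
  edge (4,9)–(2,1): clear
  midpoint (3/2,6) outside
  → clear
Obstacle 2 [(14,7) (20,1) (24,10)]:
  edge (14,7)–(20,1): clear
  edge (20,1)–(24,10): clear
  edge (24,10)–(14,7): clear
  midpoint (3/2,6) outside
  → clear
Obstacle 3 [(0,24) (3,13) (11,24)]:
  edge (0,24)–(3,13): clear
  edge (3,13)–(11,24): clear
  edge (11,24)–(0,24): clear
  midpoint (3/2,6) outside
  → clear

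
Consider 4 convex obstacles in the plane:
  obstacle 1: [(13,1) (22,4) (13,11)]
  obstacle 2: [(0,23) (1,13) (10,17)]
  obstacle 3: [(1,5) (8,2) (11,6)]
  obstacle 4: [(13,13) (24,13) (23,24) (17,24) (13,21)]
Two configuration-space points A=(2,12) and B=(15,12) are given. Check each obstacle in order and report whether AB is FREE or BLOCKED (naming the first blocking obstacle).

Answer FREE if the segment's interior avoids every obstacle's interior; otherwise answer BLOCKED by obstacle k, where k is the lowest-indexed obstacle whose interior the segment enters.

FREE

Obstacle 1 [(13,1) (22,4) (13,11)]:
  edge (13,1)–(22,4): clear
  edge (22,4)–(13,11): clear
  edge (13,11)–(13,1): clear
  midpoint (17/2,12) outside
  → clear
Obstacle 2 [(0,23) (1,13) (10,17)]:
  edge (0,23)–(1,13): clear
  edge (1,13)–(10,17): clear
  edge (10,17)–(0,23): clear
  midpoint (17/2,12) outside
  → clear
Obstacle 3 [(1,5) (8,2) (11,6)]:
  edge (1,5)–(8,2): clear
  edge (8,2)–(11,6): clear
  edge (11,6)–(1,5): clear
  midpoint (17/2,12) outside
  → clear
Obstacle 4 [(13,13) (24,13) (23,24) (17,24) (13,21)]:
  edge (13,13)–(24,13): clear
  edge (24,13)–(23,24): clear
  edge (23,24)–(17,24): clear
  edge (17,24)–(13,21): clear
  edge (13,21)–(13,13): clear
  midpoint (17/2,12) outside
  → clear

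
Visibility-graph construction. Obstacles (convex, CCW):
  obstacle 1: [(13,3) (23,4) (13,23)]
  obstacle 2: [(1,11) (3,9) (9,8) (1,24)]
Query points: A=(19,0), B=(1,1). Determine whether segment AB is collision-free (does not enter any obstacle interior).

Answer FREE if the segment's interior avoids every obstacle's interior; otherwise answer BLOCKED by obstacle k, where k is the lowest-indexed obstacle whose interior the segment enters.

Obstacle 1 [(13,3) (23,4) (13,23)]:
  edge (13,3)–(23,4): clear
  edge (23,4)–(13,23): clear
  edge (13,23)–(13,3): clear
  midpoint (10,1/2) outside
  → clear
Obstacle 2 [(1,11) (3,9) (9,8) (1,24)]:
  edge (1,11)–(3,9): clear
  edge (3,9)–(9,8): clear
  edge (9,8)–(1,24): clear
  edge (1,24)–(1,11): clear
  midpoint (10,1/2) outside
  → clear

FREE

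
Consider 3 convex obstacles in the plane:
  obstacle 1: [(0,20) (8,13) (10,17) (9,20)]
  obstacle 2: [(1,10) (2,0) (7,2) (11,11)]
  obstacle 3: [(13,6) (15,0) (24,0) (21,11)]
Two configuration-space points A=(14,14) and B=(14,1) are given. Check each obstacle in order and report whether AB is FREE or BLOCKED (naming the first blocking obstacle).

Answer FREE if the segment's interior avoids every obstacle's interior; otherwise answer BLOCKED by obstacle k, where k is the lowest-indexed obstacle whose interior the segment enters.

BLOCKED by obstacle 3

Obstacle 1 [(0,20) (8,13) (10,17) (9,20)]:
  edge (0,20)–(8,13): clear
  edge (8,13)–(10,17): clear
  edge (10,17)–(9,20): clear
  edge (9,20)–(0,20): clear
  midpoint (14,15/2) outside
  → clear
Obstacle 2 [(1,10) (2,0) (7,2) (11,11)]:
  edge (1,10)–(2,0): clear
  edge (2,0)–(7,2): clear
  edge (7,2)–(11,11): clear
  edge (11,11)–(1,10): clear
  midpoint (14,15/2) outside
  → clear
Obstacle 3 [(13,6) (15,0) (24,0) (21,11)]:
  edge (13,6)–(15,0): crosses AB
  edge (15,0)–(24,0): clear
  edge (24,0)–(21,11): clear
  edge (21,11)–(13,6): crosses AB
  → BLOCKED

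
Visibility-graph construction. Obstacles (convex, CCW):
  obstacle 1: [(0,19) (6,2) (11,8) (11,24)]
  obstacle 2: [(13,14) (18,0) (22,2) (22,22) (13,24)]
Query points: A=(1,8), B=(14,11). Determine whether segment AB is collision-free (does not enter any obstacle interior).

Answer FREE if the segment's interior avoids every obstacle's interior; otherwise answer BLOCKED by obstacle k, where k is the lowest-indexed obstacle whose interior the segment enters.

Obstacle 1 [(0,19) (6,2) (11,8) (11,24)]:
  edge (0,19)–(6,2): crosses AB
  edge (6,2)–(11,8): clear
  edge (11,8)–(11,24): crosses AB
  edge (11,24)–(0,19): clear
  → BLOCKED
Obstacle 2 [(13,14) (18,0) (22,2) (22,22) (13,24)]:
  edge (13,14)–(18,0): clear
  edge (18,0)–(22,2): clear
  edge (22,2)–(22,22): clear
  edge (22,22)–(13,24): clear
  edge (13,24)–(13,14): clear
  midpoint (15/2,19/2) outside
  → clear

BLOCKED by obstacle 1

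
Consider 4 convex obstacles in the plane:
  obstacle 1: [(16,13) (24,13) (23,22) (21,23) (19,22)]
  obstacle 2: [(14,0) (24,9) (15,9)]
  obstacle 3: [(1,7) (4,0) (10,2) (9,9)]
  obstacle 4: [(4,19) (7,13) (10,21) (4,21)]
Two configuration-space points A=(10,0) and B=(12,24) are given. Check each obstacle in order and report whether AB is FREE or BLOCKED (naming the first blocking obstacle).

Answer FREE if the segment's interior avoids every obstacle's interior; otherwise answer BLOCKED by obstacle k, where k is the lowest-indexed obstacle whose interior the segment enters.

Obstacle 1 [(16,13) (24,13) (23,22) (21,23) (19,22)]:
  edge (16,13)–(24,13): clear
  edge (24,13)–(23,22): clear
  edge (23,22)–(21,23): clear
  edge (21,23)–(19,22): clear
  edge (19,22)–(16,13): clear
  midpoint (11,12) outside
  → clear
Obstacle 2 [(14,0) (24,9) (15,9)]:
  edge (14,0)–(24,9): clear
  edge (24,9)–(15,9): clear
  edge (15,9)–(14,0): clear
  midpoint (11,12) outside
  → clear
Obstacle 3 [(1,7) (4,0) (10,2) (9,9)]:
  edge (1,7)–(4,0): clear
  edge (4,0)–(10,2): clear
  edge (10,2)–(9,9): clear
  edge (9,9)–(1,7): clear
  midpoint (11,12) outside
  → clear
Obstacle 4 [(4,19) (7,13) (10,21) (4,21)]:
  edge (4,19)–(7,13): clear
  edge (7,13)–(10,21): clear
  edge (10,21)–(4,21): clear
  edge (4,21)–(4,19): clear
  midpoint (11,12) outside
  → clear

FREE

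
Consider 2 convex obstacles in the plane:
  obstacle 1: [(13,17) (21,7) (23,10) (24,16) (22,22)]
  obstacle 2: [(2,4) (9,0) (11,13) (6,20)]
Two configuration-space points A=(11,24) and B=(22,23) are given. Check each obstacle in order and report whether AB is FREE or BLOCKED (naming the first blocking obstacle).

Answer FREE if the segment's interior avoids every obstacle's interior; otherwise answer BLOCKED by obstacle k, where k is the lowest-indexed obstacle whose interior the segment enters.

FREE

Obstacle 1 [(13,17) (21,7) (23,10) (24,16) (22,22)]:
  edge (13,17)–(21,7): clear
  edge (21,7)–(23,10): clear
  edge (23,10)–(24,16): clear
  edge (24,16)–(22,22): clear
  edge (22,22)–(13,17): clear
  midpoint (33/2,47/2) outside
  → clear
Obstacle 2 [(2,4) (9,0) (11,13) (6,20)]:
  edge (2,4)–(9,0): clear
  edge (9,0)–(11,13): clear
  edge (11,13)–(6,20): clear
  edge (6,20)–(2,4): clear
  midpoint (33/2,47/2) outside
  → clear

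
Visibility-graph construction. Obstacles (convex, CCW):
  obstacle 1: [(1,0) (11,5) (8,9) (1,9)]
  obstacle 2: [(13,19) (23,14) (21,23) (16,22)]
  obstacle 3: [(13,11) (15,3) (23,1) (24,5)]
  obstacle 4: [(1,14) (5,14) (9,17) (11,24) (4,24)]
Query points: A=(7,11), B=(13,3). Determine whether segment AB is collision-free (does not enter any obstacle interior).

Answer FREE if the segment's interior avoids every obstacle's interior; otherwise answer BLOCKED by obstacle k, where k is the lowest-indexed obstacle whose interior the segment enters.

FREE

Obstacle 1 [(1,0) (11,5) (8,9) (1,9)]:
  edge (1,0)–(11,5): clear
  edge (11,5)–(8,9): clear
  edge (8,9)–(1,9): clear
  edge (1,9)–(1,0): clear
  midpoint (10,7) outside
  → clear
Obstacle 2 [(13,19) (23,14) (21,23) (16,22)]:
  edge (13,19)–(23,14): clear
  edge (23,14)–(21,23): clear
  edge (21,23)–(16,22): clear
  edge (16,22)–(13,19): clear
  midpoint (10,7) outside
  → clear
Obstacle 3 [(13,11) (15,3) (23,1) (24,5)]:
  edge (13,11)–(15,3): clear
  edge (15,3)–(23,1): clear
  edge (23,1)–(24,5): clear
  edge (24,5)–(13,11): clear
  midpoint (10,7) outside
  → clear
Obstacle 4 [(1,14) (5,14) (9,17) (11,24) (4,24)]:
  edge (1,14)–(5,14): clear
  edge (5,14)–(9,17): clear
  edge (9,17)–(11,24): clear
  edge (11,24)–(4,24): clear
  edge (4,24)–(1,14): clear
  midpoint (10,7) outside
  → clear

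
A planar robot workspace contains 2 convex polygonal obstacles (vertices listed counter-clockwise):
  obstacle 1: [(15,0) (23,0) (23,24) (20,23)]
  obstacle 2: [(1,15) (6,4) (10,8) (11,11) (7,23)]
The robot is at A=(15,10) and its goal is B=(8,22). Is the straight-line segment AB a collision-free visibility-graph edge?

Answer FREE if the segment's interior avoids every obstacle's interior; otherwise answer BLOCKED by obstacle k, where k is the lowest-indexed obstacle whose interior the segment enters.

Obstacle 1 [(15,0) (23,0) (23,24) (20,23)]:
  edge (15,0)–(23,0): clear
  edge (23,0)–(23,24): clear
  edge (23,24)–(20,23): clear
  edge (20,23)–(15,0): clear
  midpoint (23/2,16) outside
  → clear
Obstacle 2 [(1,15) (6,4) (10,8) (11,11) (7,23)]:
  edge (1,15)–(6,4): clear
  edge (6,4)–(10,8): clear
  edge (10,8)–(11,11): clear
  edge (11,11)–(7,23): clear
  edge (7,23)–(1,15): clear
  midpoint (23/2,16) outside
  → clear

FREE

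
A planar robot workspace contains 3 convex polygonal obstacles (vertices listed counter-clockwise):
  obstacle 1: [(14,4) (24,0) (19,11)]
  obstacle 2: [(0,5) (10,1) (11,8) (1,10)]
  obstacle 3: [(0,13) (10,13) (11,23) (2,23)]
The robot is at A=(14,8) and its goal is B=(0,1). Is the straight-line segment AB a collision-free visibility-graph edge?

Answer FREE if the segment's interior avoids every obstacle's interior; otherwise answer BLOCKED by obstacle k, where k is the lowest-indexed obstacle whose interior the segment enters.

Obstacle 1 [(14,4) (24,0) (19,11)]:
  edge (14,4)–(24,0): clear
  edge (24,0)–(19,11): clear
  edge (19,11)–(14,4): clear
  midpoint (7,9/2) outside
  → clear
Obstacle 2 [(0,5) (10,1) (11,8) (1,10)]:
  edge (0,5)–(10,1): crosses AB
  edge (10,1)–(11,8): crosses AB
  edge (11,8)–(1,10): clear
  edge (1,10)–(0,5): clear
  → BLOCKED
Obstacle 3 [(0,13) (10,13) (11,23) (2,23)]:
  edge (0,13)–(10,13): clear
  edge (10,13)–(11,23): clear
  edge (11,23)–(2,23): clear
  edge (2,23)–(0,13): clear
  midpoint (7,9/2) outside
  → clear

BLOCKED by obstacle 2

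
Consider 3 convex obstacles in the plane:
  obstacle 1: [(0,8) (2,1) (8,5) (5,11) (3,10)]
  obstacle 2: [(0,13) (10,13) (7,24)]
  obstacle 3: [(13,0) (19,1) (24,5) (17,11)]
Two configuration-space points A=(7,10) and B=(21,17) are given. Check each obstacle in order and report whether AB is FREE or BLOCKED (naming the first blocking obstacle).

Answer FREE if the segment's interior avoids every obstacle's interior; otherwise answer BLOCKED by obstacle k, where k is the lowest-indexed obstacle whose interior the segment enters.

FREE

Obstacle 1 [(0,8) (2,1) (8,5) (5,11) (3,10)]:
  edge (0,8)–(2,1): clear
  edge (2,1)–(8,5): clear
  edge (8,5)–(5,11): clear
  edge (5,11)–(3,10): clear
  edge (3,10)–(0,8): clear
  midpoint (14,27/2) outside
  → clear
Obstacle 2 [(0,13) (10,13) (7,24)]:
  edge (0,13)–(10,13): clear
  edge (10,13)–(7,24): clear
  edge (7,24)–(0,13): clear
  midpoint (14,27/2) outside
  → clear
Obstacle 3 [(13,0) (19,1) (24,5) (17,11)]:
  edge (13,0)–(19,1): clear
  edge (19,1)–(24,5): clear
  edge (24,5)–(17,11): clear
  edge (17,11)–(13,0): clear
  midpoint (14,27/2) outside
  → clear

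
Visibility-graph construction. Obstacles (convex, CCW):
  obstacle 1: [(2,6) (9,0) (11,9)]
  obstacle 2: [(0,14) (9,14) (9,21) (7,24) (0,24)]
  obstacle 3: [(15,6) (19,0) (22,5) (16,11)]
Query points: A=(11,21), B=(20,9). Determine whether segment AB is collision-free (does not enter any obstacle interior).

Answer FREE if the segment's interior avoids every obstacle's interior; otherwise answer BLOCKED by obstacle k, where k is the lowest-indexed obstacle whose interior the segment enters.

FREE

Obstacle 1 [(2,6) (9,0) (11,9)]:
  edge (2,6)–(9,0): clear
  edge (9,0)–(11,9): clear
  edge (11,9)–(2,6): clear
  midpoint (31/2,15) outside
  → clear
Obstacle 2 [(0,14) (9,14) (9,21) (7,24) (0,24)]:
  edge (0,14)–(9,14): clear
  edge (9,14)–(9,21): clear
  edge (9,21)–(7,24): clear
  edge (7,24)–(0,24): clear
  edge (0,24)–(0,14): clear
  midpoint (31/2,15) outside
  → clear
Obstacle 3 [(15,6) (19,0) (22,5) (16,11)]:
  edge (15,6)–(19,0): clear
  edge (19,0)–(22,5): clear
  edge (22,5)–(16,11): clear
  edge (16,11)–(15,6): clear
  midpoint (31/2,15) outside
  → clear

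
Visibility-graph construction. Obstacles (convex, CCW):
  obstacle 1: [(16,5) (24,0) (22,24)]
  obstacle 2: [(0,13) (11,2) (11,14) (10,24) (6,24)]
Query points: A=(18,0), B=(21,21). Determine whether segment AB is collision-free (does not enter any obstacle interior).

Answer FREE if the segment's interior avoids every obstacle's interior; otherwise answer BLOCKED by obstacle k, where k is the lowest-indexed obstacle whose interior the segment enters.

Obstacle 1 [(16,5) (24,0) (22,24)]:
  edge (16,5)–(24,0): crosses AB
  edge (24,0)–(22,24): clear
  edge (22,24)–(16,5): crosses AB
  → BLOCKED
Obstacle 2 [(0,13) (11,2) (11,14) (10,24) (6,24)]:
  edge (0,13)–(11,2): clear
  edge (11,2)–(11,14): clear
  edge (11,14)–(10,24): clear
  edge (10,24)–(6,24): clear
  edge (6,24)–(0,13): clear
  midpoint (39/2,21/2) outside
  → clear

BLOCKED by obstacle 1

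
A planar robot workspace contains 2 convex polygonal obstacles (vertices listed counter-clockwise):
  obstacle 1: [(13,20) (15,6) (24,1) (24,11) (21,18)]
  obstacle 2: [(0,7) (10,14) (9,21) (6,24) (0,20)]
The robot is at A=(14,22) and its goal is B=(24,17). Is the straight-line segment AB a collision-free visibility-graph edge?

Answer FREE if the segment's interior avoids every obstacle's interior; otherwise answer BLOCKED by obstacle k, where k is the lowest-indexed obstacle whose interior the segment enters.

Obstacle 1 [(13,20) (15,6) (24,1) (24,11) (21,18)]:
  edge (13,20)–(15,6): clear
  edge (15,6)–(24,1): clear
  edge (24,1)–(24,11): clear
  edge (24,11)–(21,18): clear
  edge (21,18)–(13,20): clear
  midpoint (19,39/2) outside
  → clear
Obstacle 2 [(0,7) (10,14) (9,21) (6,24) (0,20)]:
  edge (0,7)–(10,14): clear
  edge (10,14)–(9,21): clear
  edge (9,21)–(6,24): clear
  edge (6,24)–(0,20): clear
  edge (0,20)–(0,7): clear
  midpoint (19,39/2) outside
  → clear

FREE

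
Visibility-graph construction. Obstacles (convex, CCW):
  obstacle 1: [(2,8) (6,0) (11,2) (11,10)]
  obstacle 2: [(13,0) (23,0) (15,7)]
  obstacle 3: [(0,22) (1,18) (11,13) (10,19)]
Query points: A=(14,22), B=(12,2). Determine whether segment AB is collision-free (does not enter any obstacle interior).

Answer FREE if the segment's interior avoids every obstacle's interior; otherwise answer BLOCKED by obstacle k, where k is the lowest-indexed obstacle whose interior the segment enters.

Obstacle 1 [(2,8) (6,0) (11,2) (11,10)]:
  edge (2,8)–(6,0): clear
  edge (6,0)–(11,2): clear
  edge (11,2)–(11,10): clear
  edge (11,10)–(2,8): clear
  midpoint (13,12) outside
  → clear
Obstacle 2 [(13,0) (23,0) (15,7)]:
  edge (13,0)–(23,0): clear
  edge (23,0)–(15,7): clear
  edge (15,7)–(13,0): clear
  midpoint (13,12) outside
  → clear
Obstacle 3 [(0,22) (1,18) (11,13) (10,19)]:
  edge (0,22)–(1,18): clear
  edge (1,18)–(11,13): clear
  edge (11,13)–(10,19): clear
  edge (10,19)–(0,22): clear
  midpoint (13,12) outside
  → clear

FREE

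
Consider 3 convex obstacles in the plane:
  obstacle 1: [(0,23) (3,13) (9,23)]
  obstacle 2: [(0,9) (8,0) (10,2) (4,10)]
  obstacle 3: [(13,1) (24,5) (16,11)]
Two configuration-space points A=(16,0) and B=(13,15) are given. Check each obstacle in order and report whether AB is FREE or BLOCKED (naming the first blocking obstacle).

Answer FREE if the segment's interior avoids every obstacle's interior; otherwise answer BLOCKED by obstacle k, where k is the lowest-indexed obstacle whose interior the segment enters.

Obstacle 1 [(0,23) (3,13) (9,23)]:
  edge (0,23)–(3,13): clear
  edge (3,13)–(9,23): clear
  edge (9,23)–(0,23): clear
  midpoint (29/2,15/2) outside
  → clear
Obstacle 2 [(0,9) (8,0) (10,2) (4,10)]:
  edge (0,9)–(8,0): clear
  edge (8,0)–(10,2): clear
  edge (10,2)–(4,10): clear
  edge (4,10)–(0,9): clear
  midpoint (29/2,15/2) outside
  → clear
Obstacle 3 [(13,1) (24,5) (16,11)]:
  edge (13,1)–(24,5): crosses AB
  edge (24,5)–(16,11): clear
  edge (16,11)–(13,1): crosses AB
  → BLOCKED

BLOCKED by obstacle 3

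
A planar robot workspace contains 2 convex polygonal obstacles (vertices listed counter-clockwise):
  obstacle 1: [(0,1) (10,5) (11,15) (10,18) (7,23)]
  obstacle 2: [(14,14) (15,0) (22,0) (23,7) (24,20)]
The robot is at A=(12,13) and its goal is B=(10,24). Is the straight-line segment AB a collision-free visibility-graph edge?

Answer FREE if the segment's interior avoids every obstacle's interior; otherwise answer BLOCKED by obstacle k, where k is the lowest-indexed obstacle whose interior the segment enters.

FREE

Obstacle 1 [(0,1) (10,5) (11,15) (10,18) (7,23)]:
  edge (0,1)–(10,5): clear
  edge (10,5)–(11,15): clear
  edge (11,15)–(10,18): clear
  edge (10,18)–(7,23): clear
  edge (7,23)–(0,1): clear
  midpoint (11,37/2) outside
  → clear
Obstacle 2 [(14,14) (15,0) (22,0) (23,7) (24,20)]:
  edge (14,14)–(15,0): clear
  edge (15,0)–(22,0): clear
  edge (22,0)–(23,7): clear
  edge (23,7)–(24,20): clear
  edge (24,20)–(14,14): clear
  midpoint (11,37/2) outside
  → clear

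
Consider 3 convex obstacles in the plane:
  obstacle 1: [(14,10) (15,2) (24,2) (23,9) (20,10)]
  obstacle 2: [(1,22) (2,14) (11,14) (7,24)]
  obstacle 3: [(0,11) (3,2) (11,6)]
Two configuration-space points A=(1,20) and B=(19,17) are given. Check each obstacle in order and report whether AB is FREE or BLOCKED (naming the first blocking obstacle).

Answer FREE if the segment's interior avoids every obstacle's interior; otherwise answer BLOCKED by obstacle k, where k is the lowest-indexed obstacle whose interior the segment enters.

BLOCKED by obstacle 2

Obstacle 1 [(14,10) (15,2) (24,2) (23,9) (20,10)]:
  edge (14,10)–(15,2): clear
  edge (15,2)–(24,2): clear
  edge (24,2)–(23,9): clear
  edge (23,9)–(20,10): clear
  edge (20,10)–(14,10): clear
  midpoint (10,37/2) outside
  → clear
Obstacle 2 [(1,22) (2,14) (11,14) (7,24)]:
  edge (1,22)–(2,14): crosses AB
  edge (2,14)–(11,14): clear
  edge (11,14)–(7,24): crosses AB
  edge (7,24)–(1,22): clear
  → BLOCKED
Obstacle 3 [(0,11) (3,2) (11,6)]:
  edge (0,11)–(3,2): clear
  edge (3,2)–(11,6): clear
  edge (11,6)–(0,11): clear
  midpoint (10,37/2) outside
  → clear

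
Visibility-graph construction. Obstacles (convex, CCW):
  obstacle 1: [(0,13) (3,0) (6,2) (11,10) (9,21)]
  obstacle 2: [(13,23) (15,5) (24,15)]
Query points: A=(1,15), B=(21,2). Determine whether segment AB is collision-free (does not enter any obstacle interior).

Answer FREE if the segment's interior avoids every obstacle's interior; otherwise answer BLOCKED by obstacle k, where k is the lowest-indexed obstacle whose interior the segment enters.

BLOCKED by obstacle 1

Obstacle 1 [(0,13) (3,0) (6,2) (11,10) (9,21)]:
  edge (0,13)–(3,0): clear
  edge (3,0)–(6,2): clear
  edge (6,2)–(11,10): crosses AB
  edge (11,10)–(9,21): clear
  edge (9,21)–(0,13): crosses AB
  → BLOCKED
Obstacle 2 [(13,23) (15,5) (24,15)]:
  edge (13,23)–(15,5): crosses AB
  edge (15,5)–(24,15): crosses AB
  edge (24,15)–(13,23): clear
  → BLOCKED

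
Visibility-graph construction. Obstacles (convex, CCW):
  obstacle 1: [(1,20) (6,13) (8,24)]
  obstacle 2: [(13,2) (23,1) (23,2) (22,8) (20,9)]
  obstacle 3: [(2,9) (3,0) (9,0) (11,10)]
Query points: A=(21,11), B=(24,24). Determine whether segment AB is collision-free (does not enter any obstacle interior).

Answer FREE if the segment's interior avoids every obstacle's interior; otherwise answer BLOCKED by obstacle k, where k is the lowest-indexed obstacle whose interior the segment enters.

FREE

Obstacle 1 [(1,20) (6,13) (8,24)]:
  edge (1,20)–(6,13): clear
  edge (6,13)–(8,24): clear
  edge (8,24)–(1,20): clear
  midpoint (45/2,35/2) outside
  → clear
Obstacle 2 [(13,2) (23,1) (23,2) (22,8) (20,9)]:
  edge (13,2)–(23,1): clear
  edge (23,1)–(23,2): clear
  edge (23,2)–(22,8): clear
  edge (22,8)–(20,9): clear
  edge (20,9)–(13,2): clear
  midpoint (45/2,35/2) outside
  → clear
Obstacle 3 [(2,9) (3,0) (9,0) (11,10)]:
  edge (2,9)–(3,0): clear
  edge (3,0)–(9,0): clear
  edge (9,0)–(11,10): clear
  edge (11,10)–(2,9): clear
  midpoint (45/2,35/2) outside
  → clear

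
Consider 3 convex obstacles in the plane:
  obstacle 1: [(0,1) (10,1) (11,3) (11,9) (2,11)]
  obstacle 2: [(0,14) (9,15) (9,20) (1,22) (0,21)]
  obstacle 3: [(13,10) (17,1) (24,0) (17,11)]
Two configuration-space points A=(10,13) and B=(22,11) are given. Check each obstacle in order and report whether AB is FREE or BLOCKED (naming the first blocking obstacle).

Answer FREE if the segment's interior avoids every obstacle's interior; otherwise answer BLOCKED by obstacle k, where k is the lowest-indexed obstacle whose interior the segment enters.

FREE

Obstacle 1 [(0,1) (10,1) (11,3) (11,9) (2,11)]:
  edge (0,1)–(10,1): clear
  edge (10,1)–(11,3): clear
  edge (11,3)–(11,9): clear
  edge (11,9)–(2,11): clear
  edge (2,11)–(0,1): clear
  midpoint (16,12) outside
  → clear
Obstacle 2 [(0,14) (9,15) (9,20) (1,22) (0,21)]:
  edge (0,14)–(9,15): clear
  edge (9,15)–(9,20): clear
  edge (9,20)–(1,22): clear
  edge (1,22)–(0,21): clear
  edge (0,21)–(0,14): clear
  midpoint (16,12) outside
  → clear
Obstacle 3 [(13,10) (17,1) (24,0) (17,11)]:
  edge (13,10)–(17,1): clear
  edge (17,1)–(24,0): clear
  edge (24,0)–(17,11): clear
  edge (17,11)–(13,10): clear
  midpoint (16,12) outside
  → clear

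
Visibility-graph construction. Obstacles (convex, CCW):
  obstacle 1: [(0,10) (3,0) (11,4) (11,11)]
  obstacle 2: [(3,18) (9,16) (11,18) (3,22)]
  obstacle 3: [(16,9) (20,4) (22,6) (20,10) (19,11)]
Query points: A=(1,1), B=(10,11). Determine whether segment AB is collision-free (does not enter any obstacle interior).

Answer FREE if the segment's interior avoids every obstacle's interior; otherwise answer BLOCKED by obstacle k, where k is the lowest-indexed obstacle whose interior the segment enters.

BLOCKED by obstacle 1

Obstacle 1 [(0,10) (3,0) (11,4) (11,11)]:
  edge (0,10)–(3,0): crosses AB
  edge (3,0)–(11,4): clear
  edge (11,4)–(11,11): clear
  edge (11,11)–(0,10): crosses AB
  → BLOCKED
Obstacle 2 [(3,18) (9,16) (11,18) (3,22)]:
  edge (3,18)–(9,16): clear
  edge (9,16)–(11,18): clear
  edge (11,18)–(3,22): clear
  edge (3,22)–(3,18): clear
  midpoint (11/2,6) outside
  → clear
Obstacle 3 [(16,9) (20,4) (22,6) (20,10) (19,11)]:
  edge (16,9)–(20,4): clear
  edge (20,4)–(22,6): clear
  edge (22,6)–(20,10): clear
  edge (20,10)–(19,11): clear
  edge (19,11)–(16,9): clear
  midpoint (11/2,6) outside
  → clear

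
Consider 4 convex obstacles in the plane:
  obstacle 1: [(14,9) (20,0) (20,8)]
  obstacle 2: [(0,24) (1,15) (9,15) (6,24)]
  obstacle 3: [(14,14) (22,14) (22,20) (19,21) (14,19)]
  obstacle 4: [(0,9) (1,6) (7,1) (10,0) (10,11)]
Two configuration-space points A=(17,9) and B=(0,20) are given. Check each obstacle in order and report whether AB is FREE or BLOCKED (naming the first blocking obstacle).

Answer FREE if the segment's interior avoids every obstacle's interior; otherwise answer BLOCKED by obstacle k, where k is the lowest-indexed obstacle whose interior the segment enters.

BLOCKED by obstacle 2

Obstacle 1 [(14,9) (20,0) (20,8)]:
  edge (14,9)–(20,0): clear
  edge (20,0)–(20,8): clear
  edge (20,8)–(14,9): clear
  midpoint (17/2,29/2) outside
  → clear
Obstacle 2 [(0,24) (1,15) (9,15) (6,24)]:
  edge (0,24)–(1,15): crosses AB
  edge (1,15)–(9,15): crosses AB
  edge (9,15)–(6,24): clear
  edge (6,24)–(0,24): clear
  → BLOCKED
Obstacle 3 [(14,14) (22,14) (22,20) (19,21) (14,19)]:
  edge (14,14)–(22,14): clear
  edge (22,14)–(22,20): clear
  edge (22,20)–(19,21): clear
  edge (19,21)–(14,19): clear
  edge (14,19)–(14,14): clear
  midpoint (17/2,29/2) outside
  → clear
Obstacle 4 [(0,9) (1,6) (7,1) (10,0) (10,11)]:
  edge (0,9)–(1,6): clear
  edge (1,6)–(7,1): clear
  edge (7,1)–(10,0): clear
  edge (10,0)–(10,11): clear
  edge (10,11)–(0,9): clear
  midpoint (17/2,29/2) outside
  → clear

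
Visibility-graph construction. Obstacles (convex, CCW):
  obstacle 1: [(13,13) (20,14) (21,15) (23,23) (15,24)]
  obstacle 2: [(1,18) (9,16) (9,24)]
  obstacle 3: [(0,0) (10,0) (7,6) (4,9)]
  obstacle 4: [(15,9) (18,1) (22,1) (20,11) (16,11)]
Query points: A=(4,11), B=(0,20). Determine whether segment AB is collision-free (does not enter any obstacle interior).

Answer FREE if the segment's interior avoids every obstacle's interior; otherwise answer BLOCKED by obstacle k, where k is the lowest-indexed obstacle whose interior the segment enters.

FREE

Obstacle 1 [(13,13) (20,14) (21,15) (23,23) (15,24)]:
  edge (13,13)–(20,14): clear
  edge (20,14)–(21,15): clear
  edge (21,15)–(23,23): clear
  edge (23,23)–(15,24): clear
  edge (15,24)–(13,13): clear
  midpoint (2,31/2) outside
  → clear
Obstacle 2 [(1,18) (9,16) (9,24)]:
  edge (1,18)–(9,16): clear
  edge (9,16)–(9,24): clear
  edge (9,24)–(1,18): clear
  midpoint (2,31/2) outside
  → clear
Obstacle 3 [(0,0) (10,0) (7,6) (4,9)]:
  edge (0,0)–(10,0): clear
  edge (10,0)–(7,6): clear
  edge (7,6)–(4,9): clear
  edge (4,9)–(0,0): clear
  midpoint (2,31/2) outside
  → clear
Obstacle 4 [(15,9) (18,1) (22,1) (20,11) (16,11)]:
  edge (15,9)–(18,1): clear
  edge (18,1)–(22,1): clear
  edge (22,1)–(20,11): clear
  edge (20,11)–(16,11): clear
  edge (16,11)–(15,9): clear
  midpoint (2,31/2) outside
  → clear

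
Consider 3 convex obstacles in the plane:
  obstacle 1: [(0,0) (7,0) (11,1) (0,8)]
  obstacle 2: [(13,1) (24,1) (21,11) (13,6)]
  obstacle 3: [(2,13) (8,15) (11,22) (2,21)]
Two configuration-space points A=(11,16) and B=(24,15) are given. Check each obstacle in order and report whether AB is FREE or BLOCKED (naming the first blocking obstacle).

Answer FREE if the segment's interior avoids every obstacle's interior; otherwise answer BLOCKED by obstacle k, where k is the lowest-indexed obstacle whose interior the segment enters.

FREE

Obstacle 1 [(0,0) (7,0) (11,1) (0,8)]:
  edge (0,0)–(7,0): clear
  edge (7,0)–(11,1): clear
  edge (11,1)–(0,8): clear
  edge (0,8)–(0,0): clear
  midpoint (35/2,31/2) outside
  → clear
Obstacle 2 [(13,1) (24,1) (21,11) (13,6)]:
  edge (13,1)–(24,1): clear
  edge (24,1)–(21,11): clear
  edge (21,11)–(13,6): clear
  edge (13,6)–(13,1): clear
  midpoint (35/2,31/2) outside
  → clear
Obstacle 3 [(2,13) (8,15) (11,22) (2,21)]:
  edge (2,13)–(8,15): clear
  edge (8,15)–(11,22): clear
  edge (11,22)–(2,21): clear
  edge (2,21)–(2,13): clear
  midpoint (35/2,31/2) outside
  → clear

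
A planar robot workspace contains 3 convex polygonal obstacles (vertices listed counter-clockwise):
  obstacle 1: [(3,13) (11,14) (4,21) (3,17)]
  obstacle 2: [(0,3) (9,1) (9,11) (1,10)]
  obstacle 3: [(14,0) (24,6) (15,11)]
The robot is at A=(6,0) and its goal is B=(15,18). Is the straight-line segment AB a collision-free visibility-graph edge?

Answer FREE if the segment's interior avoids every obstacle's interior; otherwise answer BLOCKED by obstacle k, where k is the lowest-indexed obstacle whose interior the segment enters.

BLOCKED by obstacle 2

Obstacle 1 [(3,13) (11,14) (4,21) (3,17)]:
  edge (3,13)–(11,14): clear
  edge (11,14)–(4,21): clear
  edge (4,21)–(3,17): clear
  edge (3,17)–(3,13): clear
  midpoint (21/2,9) outside
  → clear
Obstacle 2 [(0,3) (9,1) (9,11) (1,10)]:
  edge (0,3)–(9,1): crosses AB
  edge (9,1)–(9,11): crosses AB
  edge (9,11)–(1,10): clear
  edge (1,10)–(0,3): clear
  → BLOCKED
Obstacle 3 [(14,0) (24,6) (15,11)]:
  edge (14,0)–(24,6): clear
  edge (24,6)–(15,11): clear
  edge (15,11)–(14,0): clear
  midpoint (21/2,9) outside
  → clear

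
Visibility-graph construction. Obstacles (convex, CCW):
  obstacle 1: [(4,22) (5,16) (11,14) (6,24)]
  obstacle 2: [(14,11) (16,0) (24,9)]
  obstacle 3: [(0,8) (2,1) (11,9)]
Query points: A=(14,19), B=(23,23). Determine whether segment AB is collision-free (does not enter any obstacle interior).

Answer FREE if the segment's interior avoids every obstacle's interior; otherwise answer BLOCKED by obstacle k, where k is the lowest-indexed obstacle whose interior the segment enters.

FREE

Obstacle 1 [(4,22) (5,16) (11,14) (6,24)]:
  edge (4,22)–(5,16): clear
  edge (5,16)–(11,14): clear
  edge (11,14)–(6,24): clear
  edge (6,24)–(4,22): clear
  midpoint (37/2,21) outside
  → clear
Obstacle 2 [(14,11) (16,0) (24,9)]:
  edge (14,11)–(16,0): clear
  edge (16,0)–(24,9): clear
  edge (24,9)–(14,11): clear
  midpoint (37/2,21) outside
  → clear
Obstacle 3 [(0,8) (2,1) (11,9)]:
  edge (0,8)–(2,1): clear
  edge (2,1)–(11,9): clear
  edge (11,9)–(0,8): clear
  midpoint (37/2,21) outside
  → clear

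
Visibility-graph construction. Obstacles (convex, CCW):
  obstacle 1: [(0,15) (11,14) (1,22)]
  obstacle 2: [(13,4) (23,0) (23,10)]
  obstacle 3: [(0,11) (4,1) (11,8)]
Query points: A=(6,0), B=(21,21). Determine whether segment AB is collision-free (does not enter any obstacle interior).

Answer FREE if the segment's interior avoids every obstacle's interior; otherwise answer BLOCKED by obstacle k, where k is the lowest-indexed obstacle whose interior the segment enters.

FREE

Obstacle 1 [(0,15) (11,14) (1,22)]:
  edge (0,15)–(11,14): clear
  edge (11,14)–(1,22): clear
  edge (1,22)–(0,15): clear
  midpoint (27/2,21/2) outside
  → clear
Obstacle 2 [(13,4) (23,0) (23,10)]:
  edge (13,4)–(23,0): clear
  edge (23,0)–(23,10): clear
  edge (23,10)–(13,4): clear
  midpoint (27/2,21/2) outside
  → clear
Obstacle 3 [(0,11) (4,1) (11,8)]:
  edge (0,11)–(4,1): clear
  edge (4,1)–(11,8): clear
  edge (11,8)–(0,11): clear
  midpoint (27/2,21/2) outside
  → clear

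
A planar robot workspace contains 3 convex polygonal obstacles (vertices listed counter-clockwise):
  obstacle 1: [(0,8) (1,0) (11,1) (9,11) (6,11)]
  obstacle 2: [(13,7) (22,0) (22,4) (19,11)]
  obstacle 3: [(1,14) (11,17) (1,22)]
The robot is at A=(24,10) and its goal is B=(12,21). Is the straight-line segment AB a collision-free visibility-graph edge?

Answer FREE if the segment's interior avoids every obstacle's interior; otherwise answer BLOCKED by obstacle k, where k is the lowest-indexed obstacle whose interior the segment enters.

FREE

Obstacle 1 [(0,8) (1,0) (11,1) (9,11) (6,11)]:
  edge (0,8)–(1,0): clear
  edge (1,0)–(11,1): clear
  edge (11,1)–(9,11): clear
  edge (9,11)–(6,11): clear
  edge (6,11)–(0,8): clear
  midpoint (18,31/2) outside
  → clear
Obstacle 2 [(13,7) (22,0) (22,4) (19,11)]:
  edge (13,7)–(22,0): clear
  edge (22,0)–(22,4): clear
  edge (22,4)–(19,11): clear
  edge (19,11)–(13,7): clear
  midpoint (18,31/2) outside
  → clear
Obstacle 3 [(1,14) (11,17) (1,22)]:
  edge (1,14)–(11,17): clear
  edge (11,17)–(1,22): clear
  edge (1,22)–(1,14): clear
  midpoint (18,31/2) outside
  → clear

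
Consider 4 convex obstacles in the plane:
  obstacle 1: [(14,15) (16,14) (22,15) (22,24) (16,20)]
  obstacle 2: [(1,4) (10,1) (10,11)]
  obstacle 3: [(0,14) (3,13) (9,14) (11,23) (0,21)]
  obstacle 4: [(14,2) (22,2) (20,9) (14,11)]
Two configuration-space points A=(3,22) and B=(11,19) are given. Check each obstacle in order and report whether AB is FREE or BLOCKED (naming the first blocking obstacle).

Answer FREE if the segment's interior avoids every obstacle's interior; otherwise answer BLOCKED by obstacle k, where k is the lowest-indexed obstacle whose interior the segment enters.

Obstacle 1 [(14,15) (16,14) (22,15) (22,24) (16,20)]:
  edge (14,15)–(16,14): clear
  edge (16,14)–(22,15): clear
  edge (22,15)–(22,24): clear
  edge (22,24)–(16,20): clear
  edge (16,20)–(14,15): clear
  midpoint (7,41/2) outside
  → clear
Obstacle 2 [(1,4) (10,1) (10,11)]:
  edge (1,4)–(10,1): clear
  edge (10,1)–(10,11): clear
  edge (10,11)–(1,4): clear
  midpoint (7,41/2) outside
  → clear
Obstacle 3 [(0,14) (3,13) (9,14) (11,23) (0,21)]:
  edge (0,14)–(3,13): clear
  edge (3,13)–(9,14): clear
  edge (9,14)–(11,23): crosses AB
  edge (11,23)–(0,21): crosses AB
  edge (0,21)–(0,14): clear
  → BLOCKED
Obstacle 4 [(14,2) (22,2) (20,9) (14,11)]:
  edge (14,2)–(22,2): clear
  edge (22,2)–(20,9): clear
  edge (20,9)–(14,11): clear
  edge (14,11)–(14,2): clear
  midpoint (7,41/2) outside
  → clear

BLOCKED by obstacle 3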